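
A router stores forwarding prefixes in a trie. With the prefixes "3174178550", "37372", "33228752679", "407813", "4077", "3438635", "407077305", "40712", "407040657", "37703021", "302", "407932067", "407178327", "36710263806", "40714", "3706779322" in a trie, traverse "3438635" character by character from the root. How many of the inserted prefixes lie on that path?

Traverse "3438635" character by character; count nodes along the way that are marked as word ends.
Prefixes of the query that are stored words: "3438635"
Count: 1

1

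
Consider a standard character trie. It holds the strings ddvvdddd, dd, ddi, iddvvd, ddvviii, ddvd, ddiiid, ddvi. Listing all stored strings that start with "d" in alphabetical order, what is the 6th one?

ddvvdddd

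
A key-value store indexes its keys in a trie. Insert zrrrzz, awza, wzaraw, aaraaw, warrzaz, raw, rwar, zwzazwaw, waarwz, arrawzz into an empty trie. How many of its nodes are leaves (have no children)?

A leaf is a node with no children — equivalently, the end of a word that is not a proper prefix of any other stored word.
Those words: "aaraaw", "arrawzz", "awza", "raw", "rwar", "waarwz", "warrzaz", "wzaraw", "zrrrzz", "zwzazwaw"
Leaf count: 10

10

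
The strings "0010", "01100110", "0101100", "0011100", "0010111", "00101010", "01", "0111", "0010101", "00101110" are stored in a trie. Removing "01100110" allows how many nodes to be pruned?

5

Walk "01100110" from the leaf back toward the root, removing each node that no remaining word uses.
The suffix "00110" (5 nodes) is used only by "01100110"; the node for "011" still has the child "1", so pruning stops there.
Nodes removed: 5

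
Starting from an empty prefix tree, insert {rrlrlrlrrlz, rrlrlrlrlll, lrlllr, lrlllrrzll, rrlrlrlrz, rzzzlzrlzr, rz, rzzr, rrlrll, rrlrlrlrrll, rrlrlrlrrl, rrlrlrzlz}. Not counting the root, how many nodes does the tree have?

40

Trie structure (* marks end of a word):
(root)
├─ l
│  └─ r
│     └─ l
│        └─ l
│           └─ l
│              └─ r *
│                 └─ r
│                    └─ z
│                       └─ l
│                          └─ l *
└─ r
   ├─ r
   │  └─ l
   │     └─ r
   │        └─ l
   │           ├─ l *
   │           └─ r
   │              ├─ l
   │              │  └─ r
   │              │     ├─ l
   │              │     │  └─ l
   │              │     │     └─ l *
   │              │     ├─ r
   │              │     │  └─ l *
   │              │     │     ├─ l *
   │              │     │     └─ z *
   │              │     └─ z *
   │              └─ z
   │                 └─ l
   │                    └─ z *
   └─ z *
      └─ z
         ├─ r *
         └─ z
            └─ l
               └─ z
                  └─ r
                     └─ l
                        └─ z
                           └─ r *
Counting every labelled node above: 40.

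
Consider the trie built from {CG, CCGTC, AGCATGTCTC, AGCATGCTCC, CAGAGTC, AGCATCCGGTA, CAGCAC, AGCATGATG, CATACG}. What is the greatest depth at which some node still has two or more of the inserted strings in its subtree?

Equivalently: take the maximum, over all pairs, of their longest common prefix length.
"AGCATGATG" and "AGCATGCTCC" agree on "AGCATG" (6 characters) before diverging; nothing deeper is shared.
Longest shared-prefix length: 6

6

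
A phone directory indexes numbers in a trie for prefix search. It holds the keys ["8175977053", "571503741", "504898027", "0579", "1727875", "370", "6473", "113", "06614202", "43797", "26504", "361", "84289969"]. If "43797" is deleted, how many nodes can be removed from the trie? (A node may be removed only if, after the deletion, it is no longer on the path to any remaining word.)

5

After clearing the end-marker at "43797", prune upward until reaching a node still needed by another word.
No other word shares any prefix with "43797", so all 5 of its nodes go.
Nodes removed: 5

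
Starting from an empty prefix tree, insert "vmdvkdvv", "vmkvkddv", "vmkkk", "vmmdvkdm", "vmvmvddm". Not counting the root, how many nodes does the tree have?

28

For each word, the new-node count is its length minus the longest prefix already in the trie:
  "vmdvkdvv" → 8 new (v, m, d, v, k, d, v, v)
  "vmkvkddv" → prefix "vm" already present; 6 new (k, v, k, d, d, v)
  "vmkkk" → prefix "vmk" already present; 2 new (k, k)
  "vmmdvkdm" → prefix "vm" already present; 6 new (m, d, v, k, d, m)
  "vmvmvddm" → prefix "vm" already present; 6 new (v, m, v, d, d, m)
Total nodes = 8 + 6 + 2 + 6 + 6 = 28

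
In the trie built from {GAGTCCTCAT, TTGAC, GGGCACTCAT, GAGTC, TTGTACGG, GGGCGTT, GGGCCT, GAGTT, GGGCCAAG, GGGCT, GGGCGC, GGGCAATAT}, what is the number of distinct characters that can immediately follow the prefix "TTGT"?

1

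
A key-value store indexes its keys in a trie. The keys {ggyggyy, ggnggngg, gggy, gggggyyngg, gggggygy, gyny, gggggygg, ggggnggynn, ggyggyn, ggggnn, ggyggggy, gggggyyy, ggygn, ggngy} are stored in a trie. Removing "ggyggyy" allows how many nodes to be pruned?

1

A node on "ggyggyy"'s path can go only if nothing else ends at it or branches off below it.
The suffix "y" (1 node) is used only by "ggyggyy"; the node for "ggyggy" still has the child "n", so pruning stops there.
Nodes removed: 1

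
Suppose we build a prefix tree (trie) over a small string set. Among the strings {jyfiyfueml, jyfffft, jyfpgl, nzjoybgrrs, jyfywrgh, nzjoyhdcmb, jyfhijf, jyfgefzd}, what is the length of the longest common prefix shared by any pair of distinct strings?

Equivalently: take the maximum, over all pairs, of their longest common prefix length.
e.g. "nzjoybgrrs" and "nzjoyhdcmb" share the prefix "nzjoy" of length 5; no pair shares a longer one.
Longest shared-prefix length: 5

5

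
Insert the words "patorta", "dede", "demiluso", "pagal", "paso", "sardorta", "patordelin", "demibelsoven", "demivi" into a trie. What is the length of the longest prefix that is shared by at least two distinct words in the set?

5

Equivalently: take the maximum, over all pairs, of their longest common prefix length.
"patordelin" and "patorta" agree on "pator" (5 characters) before diverging; nothing deeper is shared.
Longest shared-prefix length: 5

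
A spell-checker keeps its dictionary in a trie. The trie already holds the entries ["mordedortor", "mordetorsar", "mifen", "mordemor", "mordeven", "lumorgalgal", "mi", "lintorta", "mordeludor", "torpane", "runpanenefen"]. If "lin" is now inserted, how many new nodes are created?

0

Every character of "lin" already lies on an existing path (it is a prefix of some stored word).
No new nodes are needed: 0.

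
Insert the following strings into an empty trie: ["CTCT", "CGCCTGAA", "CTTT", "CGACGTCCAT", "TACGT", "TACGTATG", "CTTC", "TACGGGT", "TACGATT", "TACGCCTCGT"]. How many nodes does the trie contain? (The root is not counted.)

Count nodes per top-level branch (shared prefixes stored once):
  'C'-branch (CGACGTCCAT, CGCCTGAA, CTCT, CTTC, CTTT): 22 nodes
  'T'-branch (TACGATT, TACGCCTCGT, TACGGGT, TACGT, TACGTATG): 20 nodes
Sum: 42

42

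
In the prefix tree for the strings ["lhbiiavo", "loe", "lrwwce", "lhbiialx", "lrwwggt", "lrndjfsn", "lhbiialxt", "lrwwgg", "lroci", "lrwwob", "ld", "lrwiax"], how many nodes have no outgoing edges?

10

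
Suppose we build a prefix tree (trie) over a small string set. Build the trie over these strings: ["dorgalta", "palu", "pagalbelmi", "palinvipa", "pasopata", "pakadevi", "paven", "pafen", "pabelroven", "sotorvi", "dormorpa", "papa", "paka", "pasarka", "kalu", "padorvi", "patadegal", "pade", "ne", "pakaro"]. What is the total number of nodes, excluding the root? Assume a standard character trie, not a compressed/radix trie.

91

Trace insertions, counting only characters that open a new branch:
  "dorgalta" → 8 new (d, o, r, g, a, l, t, a)
  "palu" → 4 new (p, a, l, u)
  "pagalbelmi" → prefix "pa" already present; 8 new (g, a, l, b, e, l, m, i)
  "palinvipa" → prefix "pal" already present; 6 new (i, n, v, i, p, a)
  "pasopata" → prefix "pa" already present; 6 new (s, o, p, a, t, a)
  "pakadevi" → prefix "pa" already present; 6 new (k, a, d, e, v, i)
  "paven" → prefix "pa" already present; 3 new (v, e, n)
  "pafen" → prefix "pa" already present; 3 new (f, e, n)
  "pabelroven" → prefix "pa" already present; 8 new (b, e, l, r, o, v, e, n)
  "sotorvi" → 7 new (s, o, t, o, r, v, i)
  "dormorpa" → prefix "dor" already present; 5 new (m, o, r, p, a)
  "papa" → prefix "pa" already present; 2 new (p, a)
  "paka" → prefix "paka" already present; 0 new (none)
  "pasarka" → prefix "pas" already present; 4 new (a, r, k, a)
  "kalu" → 4 new (k, a, l, u)
  "padorvi" → prefix "pa" already present; 5 new (d, o, r, v, i)
  "patadegal" → prefix "pa" already present; 7 new (t, a, d, e, g, a, l)
  "pade" → prefix "pad" already present; 1 new (e)
  "ne" → 2 new (n, e)
  "pakaro" → prefix "paka" already present; 2 new (r, o)
Total nodes = 8 + 4 + 8 + 6 + 6 + 6 + 3 + 3 + 8 + 7 + 5 + 2 + 0 + 4 + 4 + 5 + 7 + 1 + 2 + 2 = 91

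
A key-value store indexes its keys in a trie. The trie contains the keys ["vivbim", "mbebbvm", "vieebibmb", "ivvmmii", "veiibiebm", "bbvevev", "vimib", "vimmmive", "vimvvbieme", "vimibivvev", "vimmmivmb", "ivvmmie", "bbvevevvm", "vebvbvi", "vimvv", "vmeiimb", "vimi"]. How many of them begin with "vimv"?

2

Walk to "vimv"; the words in its subtree are exactly those with that prefix.
Matches: "vimvv", "vimvvbieme"
Count: 2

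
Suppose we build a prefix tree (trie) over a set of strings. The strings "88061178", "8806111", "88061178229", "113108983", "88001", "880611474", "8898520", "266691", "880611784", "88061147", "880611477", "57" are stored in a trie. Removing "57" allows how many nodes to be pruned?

A node on "57"'s path can go only if nothing else ends at it or branches off below it.
No other word shares any prefix with "57", so all 2 of its nodes go.
Nodes removed: 2

2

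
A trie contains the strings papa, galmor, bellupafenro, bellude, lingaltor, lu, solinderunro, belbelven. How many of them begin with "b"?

3

Walk to "b"; the words in its subtree are exactly those with that prefix.
Words under "b": belbelven, bellude, bellupafenro
Count: 3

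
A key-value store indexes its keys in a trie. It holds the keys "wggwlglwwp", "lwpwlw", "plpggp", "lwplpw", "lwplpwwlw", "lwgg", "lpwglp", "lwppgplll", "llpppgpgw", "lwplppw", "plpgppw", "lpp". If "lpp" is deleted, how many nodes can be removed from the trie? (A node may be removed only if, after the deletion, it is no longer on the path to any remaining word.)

A node on "lpp"'s path can go only if nothing else ends at it or branches off below it.
The suffix "p" (1 node) is used only by "lpp"; the node for "lp" still has the child "w", so pruning stops there.
Nodes removed: 1

1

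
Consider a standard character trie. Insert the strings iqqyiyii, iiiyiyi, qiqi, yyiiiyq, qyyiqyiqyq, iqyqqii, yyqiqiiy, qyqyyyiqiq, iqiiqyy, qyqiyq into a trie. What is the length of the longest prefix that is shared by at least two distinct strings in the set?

The deepest shared node is where two words last agree before diverging.
"qyqiyq" and "qyqyyyiqiq" agree on "qyq" (3 characters) before diverging; nothing deeper is shared.
Longest shared-prefix length: 3

3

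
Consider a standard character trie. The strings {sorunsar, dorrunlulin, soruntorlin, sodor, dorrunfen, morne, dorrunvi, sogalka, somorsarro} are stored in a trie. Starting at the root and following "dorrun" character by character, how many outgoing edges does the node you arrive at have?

3

The children of the "dorrun" node are the distinct next characters among strings starting with "dorrun".
Characters that immediately follow "dorrun" among the stored strings: {f, l, v}.
That node has 3 child edges.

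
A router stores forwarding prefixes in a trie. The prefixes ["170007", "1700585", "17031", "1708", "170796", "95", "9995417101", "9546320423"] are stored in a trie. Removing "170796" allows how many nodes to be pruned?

3

A node on "170796"'s path can go only if nothing else ends at it or branches off below it.
The suffix "796" (3 nodes) is used only by "170796"; the node for "170" still has the child "0", so pruning stops there.
Nodes removed: 3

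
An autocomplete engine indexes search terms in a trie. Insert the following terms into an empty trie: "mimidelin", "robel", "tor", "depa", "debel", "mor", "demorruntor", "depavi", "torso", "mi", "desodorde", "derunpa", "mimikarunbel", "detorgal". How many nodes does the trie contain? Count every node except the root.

Trace insertions, counting only characters that open a new branch:
  "mimidelin" → 9 new (m, i, m, i, d, e, l, i, n)
  "robel" → 5 new (r, o, b, e, l)
  "tor" → 3 new (t, o, r)
  "depa" → 4 new (d, e, p, a)
  "debel" → prefix "de" already present; 3 new (b, e, l)
  "mor" → prefix "m" already present; 2 new (o, r)
  "demorruntor" → prefix "de" already present; 9 new (m, o, r, r, u, n, t, o, r)
  "depavi" → prefix "depa" already present; 2 new (v, i)
  "torso" → prefix "tor" already present; 2 new (s, o)
  "mi" → prefix "mi" already present; 0 new (none)
  "desodorde" → prefix "de" already present; 7 new (s, o, d, o, r, d, e)
  "derunpa" → prefix "de" already present; 5 new (r, u, n, p, a)
  "mimikarunbel" → prefix "mimi" already present; 8 new (k, a, r, u, n, b, e, l)
  "detorgal" → prefix "de" already present; 6 new (t, o, r, g, a, l)
Total nodes = 9 + 5 + 3 + 4 + 3 + 2 + 9 + 2 + 2 + 0 + 7 + 5 + 8 + 6 = 65

65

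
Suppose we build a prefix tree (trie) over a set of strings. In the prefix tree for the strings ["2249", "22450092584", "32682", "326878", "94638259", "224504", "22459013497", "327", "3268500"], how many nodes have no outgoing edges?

Leaves are exactly the stored words that no other stored word extends.
Those words: "22450092584", "224504", "22459013497", "2249", "32682", "3268500", "326878", "327", "94638259"
Leaf count: 9

9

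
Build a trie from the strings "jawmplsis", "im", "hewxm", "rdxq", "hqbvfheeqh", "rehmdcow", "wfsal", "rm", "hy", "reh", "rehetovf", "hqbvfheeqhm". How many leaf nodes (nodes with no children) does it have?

10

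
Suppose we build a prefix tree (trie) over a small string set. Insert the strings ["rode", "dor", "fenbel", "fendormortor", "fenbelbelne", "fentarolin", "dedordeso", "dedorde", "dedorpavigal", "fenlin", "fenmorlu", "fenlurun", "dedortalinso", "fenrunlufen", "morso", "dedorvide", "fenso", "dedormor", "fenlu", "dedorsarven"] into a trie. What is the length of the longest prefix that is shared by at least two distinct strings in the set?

The deepest shared node is where two words last agree before diverging.
e.g. "dedorde" and "dedordeso" share the prefix "dedorde" of length 7; no pair shares a longer one.
Longest shared-prefix length: 7

7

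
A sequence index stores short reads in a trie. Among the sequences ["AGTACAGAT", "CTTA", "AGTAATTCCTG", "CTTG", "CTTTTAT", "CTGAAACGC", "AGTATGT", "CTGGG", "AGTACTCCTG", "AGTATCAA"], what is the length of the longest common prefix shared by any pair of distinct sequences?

5

Equivalently: take the maximum, over all pairs, of their longest common prefix length.
"AGTACAGAT" and "AGTACTCCTG" agree on "AGTAC" (5 characters) before diverging; nothing deeper is shared.
Longest shared-prefix length: 5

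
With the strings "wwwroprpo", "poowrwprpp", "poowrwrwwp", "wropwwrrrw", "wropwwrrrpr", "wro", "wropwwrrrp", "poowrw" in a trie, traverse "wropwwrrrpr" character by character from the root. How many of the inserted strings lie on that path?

Traverse "wropwwrrrpr" character by character; count nodes along the way that are marked as word ends.
Prefixes of the query that are stored words: "wro", "wropwwrrrp", "wropwwrrrpr"
Count: 3

3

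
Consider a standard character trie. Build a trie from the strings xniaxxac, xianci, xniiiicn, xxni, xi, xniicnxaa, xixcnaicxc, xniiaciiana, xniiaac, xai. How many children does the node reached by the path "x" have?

The children of the "x" node are the distinct next characters among strings starting with "x".
Characters that immediately follow "x" among the stored strings: {a, i, n, x}.
That node has 4 child edges.

4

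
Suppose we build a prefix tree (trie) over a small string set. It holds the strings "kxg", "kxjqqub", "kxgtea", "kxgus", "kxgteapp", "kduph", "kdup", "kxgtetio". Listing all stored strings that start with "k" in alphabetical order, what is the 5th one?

kxgteapp

Words with prefix "k", in lexicographic order: "kdup", "kduph", "kxg", "kxgtea", "kxgteapp", "kxgtetio", "kxgus", "kxjqqub"
Position 5: kxgteapp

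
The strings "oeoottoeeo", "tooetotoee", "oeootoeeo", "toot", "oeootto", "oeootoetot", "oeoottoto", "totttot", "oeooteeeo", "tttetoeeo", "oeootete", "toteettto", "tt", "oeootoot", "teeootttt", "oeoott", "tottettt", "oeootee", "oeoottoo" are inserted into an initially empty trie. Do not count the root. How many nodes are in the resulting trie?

Count nodes per top-level branch (shared prefixes stored once):
  'o'-branch (oeootee, oeooteeeo, oeootete, oeootoeeo, oeootoetot, oeootoot, oeoott, oeootto, oeoottoeeo, oeoottoo, oeoottoto): 28 nodes
  't'-branch (teeootttt, tooetotoee, toot, toteettto, tottettt, totttot, tt, tttetoeeo): 42 nodes
Sum: 70

70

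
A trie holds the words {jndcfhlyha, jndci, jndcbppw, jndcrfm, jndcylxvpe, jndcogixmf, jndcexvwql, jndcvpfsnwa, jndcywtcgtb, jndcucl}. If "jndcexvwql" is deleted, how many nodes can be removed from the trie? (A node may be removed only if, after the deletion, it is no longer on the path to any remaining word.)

6

Walk "jndcexvwql" from the leaf back toward the root, removing each node that no remaining word uses.
The suffix "exvwql" (6 nodes) is used only by "jndcexvwql"; the node for "jndc" still has the child "f", so pruning stops there.
Nodes removed: 6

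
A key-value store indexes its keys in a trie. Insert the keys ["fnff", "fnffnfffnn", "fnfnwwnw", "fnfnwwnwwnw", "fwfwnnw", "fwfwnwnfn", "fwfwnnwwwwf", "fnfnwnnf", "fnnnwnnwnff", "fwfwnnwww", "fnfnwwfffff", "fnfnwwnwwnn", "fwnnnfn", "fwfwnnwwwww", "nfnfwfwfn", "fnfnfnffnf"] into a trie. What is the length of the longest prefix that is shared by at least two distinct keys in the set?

10

Equivalently: take the maximum, over all pairs, of their longest common prefix length.
e.g. "fnfnwwnwwnn" and "fnfnwwnwwnw" share the prefix "fnfnwwnwwn" of length 10; no pair shares a longer one.
Longest shared-prefix length: 10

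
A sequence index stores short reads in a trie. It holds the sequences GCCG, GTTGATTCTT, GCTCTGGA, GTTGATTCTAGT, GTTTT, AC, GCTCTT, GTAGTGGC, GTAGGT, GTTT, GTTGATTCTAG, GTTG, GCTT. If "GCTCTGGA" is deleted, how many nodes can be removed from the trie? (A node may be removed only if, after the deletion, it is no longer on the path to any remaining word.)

After clearing the end-marker at "GCTCTGGA", prune upward until reaching a node still needed by another word.
The suffix "GGA" (3 nodes) is used only by "GCTCTGGA"; the node for "GCTCT" still has the child "T", so pruning stops there.
Nodes removed: 3

3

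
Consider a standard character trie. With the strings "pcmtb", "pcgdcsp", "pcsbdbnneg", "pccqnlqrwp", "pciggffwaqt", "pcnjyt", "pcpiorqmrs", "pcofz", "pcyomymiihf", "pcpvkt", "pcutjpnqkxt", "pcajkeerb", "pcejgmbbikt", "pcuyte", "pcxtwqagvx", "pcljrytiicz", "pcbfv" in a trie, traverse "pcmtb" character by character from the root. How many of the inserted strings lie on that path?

1

Traverse "pcmtb" character by character; count nodes along the way that are marked as word ends.
Prefixes of the query that are stored words: "pcmtb"
Count: 1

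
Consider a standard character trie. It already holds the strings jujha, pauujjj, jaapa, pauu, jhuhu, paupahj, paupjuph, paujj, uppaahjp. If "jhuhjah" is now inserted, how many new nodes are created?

Walking "jhuhjah" from the root, the first 4 characters ("jhuh") follow existing edges; "j" is the first miss.
New nodes needed: |"jhuhjah"| − 4 = 7 − 4 = 3.

3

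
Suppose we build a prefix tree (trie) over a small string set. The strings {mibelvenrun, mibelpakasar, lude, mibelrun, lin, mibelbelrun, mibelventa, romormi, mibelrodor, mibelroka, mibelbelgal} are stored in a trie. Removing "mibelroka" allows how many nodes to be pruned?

2

A node on "mibelroka"'s path can go only if nothing else ends at it or branches off below it.
The suffix "ka" (2 nodes) is used only by "mibelroka"; the node for "mibelro" still has the child "d", so pruning stops there.
Nodes removed: 2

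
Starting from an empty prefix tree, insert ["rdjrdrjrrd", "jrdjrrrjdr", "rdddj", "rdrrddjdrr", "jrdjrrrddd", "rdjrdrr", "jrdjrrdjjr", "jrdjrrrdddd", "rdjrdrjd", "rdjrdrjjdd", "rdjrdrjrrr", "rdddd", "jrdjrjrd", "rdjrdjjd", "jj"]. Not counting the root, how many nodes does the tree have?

Trace insertions, counting only characters that open a new branch:
  "rdjrdrjrrd" → 10 new (r, d, j, r, d, r, j, r, r, d)
  "jrdjrrrjdr" → 10 new (j, r, d, j, r, r, r, j, d, r)
  "rdddj" → prefix "rd" already present; 3 new (d, d, j)
  "rdrrddjdrr" → prefix "rd" already present; 8 new (r, r, d, d, j, d, r, r)
  "jrdjrrrddd" → prefix "jrdjrrr" already present; 3 new (d, d, d)
  "rdjrdrr" → prefix "rdjrdr" already present; 1 new (r)
  "jrdjrrdjjr" → prefix "jrdjrr" already present; 4 new (d, j, j, r)
  "jrdjrrrdddd" → prefix "jrdjrrrddd" already present; 1 new (d)
  "rdjrdrjd" → prefix "rdjrdrj" already present; 1 new (d)
  "rdjrdrjjdd" → prefix "rdjrdrj" already present; 3 new (j, d, d)
  "rdjrdrjrrr" → prefix "rdjrdrjrr" already present; 1 new (r)
  "rdddd" → prefix "rddd" already present; 1 new (d)
  "jrdjrjrd" → prefix "jrdjr" already present; 3 new (j, r, d)
  "rdjrdjjd" → prefix "rdjrd" already present; 3 new (j, j, d)
  "jj" → prefix "j" already present; 1 new (j)
Total nodes = 10 + 10 + 3 + 8 + 3 + 1 + 4 + 1 + 1 + 3 + 1 + 1 + 3 + 3 + 1 = 53

53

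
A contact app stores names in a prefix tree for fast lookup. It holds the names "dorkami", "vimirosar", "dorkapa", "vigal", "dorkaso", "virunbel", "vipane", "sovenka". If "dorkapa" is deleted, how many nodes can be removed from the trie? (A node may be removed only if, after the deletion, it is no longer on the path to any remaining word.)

2

Walk "dorkapa" from the leaf back toward the root, removing each node that no remaining word uses.
The suffix "pa" (2 nodes) is used only by "dorkapa"; the node for "dorka" still has the child "m", so pruning stops there.
Nodes removed: 2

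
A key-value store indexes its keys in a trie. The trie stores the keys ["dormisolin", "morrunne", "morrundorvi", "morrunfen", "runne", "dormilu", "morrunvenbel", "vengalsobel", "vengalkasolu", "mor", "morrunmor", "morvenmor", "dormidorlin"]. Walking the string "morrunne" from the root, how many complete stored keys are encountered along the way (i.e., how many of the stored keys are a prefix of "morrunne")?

2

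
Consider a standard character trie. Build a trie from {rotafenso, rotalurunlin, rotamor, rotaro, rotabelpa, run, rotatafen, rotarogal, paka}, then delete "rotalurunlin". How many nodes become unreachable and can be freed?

A node on "rotalurunlin"'s path can go only if nothing else ends at it or branches off below it.
The suffix "lurunlin" (8 nodes) is used only by "rotalurunlin"; the node for "rota" still has the child "f", so pruning stops there.
Nodes removed: 8

8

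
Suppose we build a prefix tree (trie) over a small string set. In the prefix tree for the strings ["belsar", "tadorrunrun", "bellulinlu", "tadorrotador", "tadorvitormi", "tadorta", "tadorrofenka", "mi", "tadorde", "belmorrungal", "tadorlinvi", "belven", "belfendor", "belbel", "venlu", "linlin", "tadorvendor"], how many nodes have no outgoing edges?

Leaves are exactly the stored words that no other stored word extends.
Those words: "belbel", "belfendor", "bellulinlu", "belmorrungal", "belsar", "belven", "linlin", "mi", "tadorde", "tadorlinvi", "tadorrofenka", "tadorrotador", "tadorrunrun", "tadorta", "tadorvendor", "tadorvitormi", "venlu"
Leaf count: 17

17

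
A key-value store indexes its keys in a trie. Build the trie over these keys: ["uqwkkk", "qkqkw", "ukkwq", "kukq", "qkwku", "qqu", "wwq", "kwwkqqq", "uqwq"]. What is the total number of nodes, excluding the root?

34

Count nodes per top-level branch (shared prefixes stored once):
  'k'-branch (kukq, kwwkqqq): 10 nodes
  'q'-branch (qkqkw, qkwku, qqu): 10 nodes
  'u'-branch (ukkwq, uqwkkk, uqwq): 11 nodes
  'w'-branch (wwq): 3 nodes
Sum: 34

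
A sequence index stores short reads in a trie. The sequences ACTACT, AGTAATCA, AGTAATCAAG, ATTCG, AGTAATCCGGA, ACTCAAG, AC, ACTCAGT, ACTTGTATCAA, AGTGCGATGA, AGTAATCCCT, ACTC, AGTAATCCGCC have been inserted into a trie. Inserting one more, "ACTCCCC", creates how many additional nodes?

"ACTC" is already a path in the trie; the remaining "CCC" must be added.
So 7 − 4 = 3 new nodes.

3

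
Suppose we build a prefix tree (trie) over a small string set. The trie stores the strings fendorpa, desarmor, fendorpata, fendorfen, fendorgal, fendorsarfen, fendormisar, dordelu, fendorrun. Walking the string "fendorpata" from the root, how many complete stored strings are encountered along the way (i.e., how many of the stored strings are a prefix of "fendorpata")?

2

Walk "fendorpata" from the root; an end-of-word marker is hit whenever a stored word is a prefix of "fendorpata".
Prefixes of the query that are stored words: "fendorpa", "fendorpata"
Count: 2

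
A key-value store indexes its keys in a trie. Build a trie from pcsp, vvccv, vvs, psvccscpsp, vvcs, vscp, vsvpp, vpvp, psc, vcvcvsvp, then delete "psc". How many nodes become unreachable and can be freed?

1

Walk "psc" from the leaf back toward the root, removing each node that no remaining word uses.
The suffix "c" (1 node) is used only by "psc"; the node for "ps" still has the child "v", so pruning stops there.
Nodes removed: 1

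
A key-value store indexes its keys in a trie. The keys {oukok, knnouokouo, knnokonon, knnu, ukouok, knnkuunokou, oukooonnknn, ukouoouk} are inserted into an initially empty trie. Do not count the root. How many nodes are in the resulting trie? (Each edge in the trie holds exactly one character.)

Trace insertions, counting only characters that open a new branch:
  "oukok" → 5 new (o, u, k, o, k)
  "knnouokouo" → 10 new (k, n, n, o, u, o, k, o, u, o)
  "knnokonon" → prefix "knno" already present; 5 new (k, o, n, o, n)
  "knnu" → prefix "knn" already present; 1 new (u)
  "ukouok" → 6 new (u, k, o, u, o, k)
  "knnkuunokou" → prefix "knn" already present; 8 new (k, u, u, n, o, k, o, u)
  "oukooonnknn" → prefix "ouko" already present; 7 new (o, o, n, n, k, n, n)
  "ukouoouk" → prefix "ukouo" already present; 3 new (o, u, k)
Total nodes = 5 + 10 + 5 + 1 + 6 + 8 + 7 + 3 = 45

45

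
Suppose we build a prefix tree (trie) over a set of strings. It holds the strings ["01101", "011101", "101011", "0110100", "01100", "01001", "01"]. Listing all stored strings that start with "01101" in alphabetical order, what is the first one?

01101

DFS of the "01101" subtree visits, in order: "01101", "0110100"
Position 1: 01101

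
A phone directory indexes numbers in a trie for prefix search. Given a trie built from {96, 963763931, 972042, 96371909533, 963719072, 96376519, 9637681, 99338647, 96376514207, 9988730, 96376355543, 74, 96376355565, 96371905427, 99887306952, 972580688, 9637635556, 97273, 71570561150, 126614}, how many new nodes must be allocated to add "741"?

1

"74" is already a path in the trie; the remaining "1" must be added.
Each of the 1 remaining characters creates one node.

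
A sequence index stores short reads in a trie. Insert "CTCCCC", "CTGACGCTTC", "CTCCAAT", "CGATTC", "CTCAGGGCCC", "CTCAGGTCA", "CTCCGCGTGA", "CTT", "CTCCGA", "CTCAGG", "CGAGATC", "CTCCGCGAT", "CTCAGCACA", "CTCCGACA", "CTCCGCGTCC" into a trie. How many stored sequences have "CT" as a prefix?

13

Traverse to the node for "CT", then collect every word in that subtree.
Matches: "CTCAGCACA", "CTCAGG", "CTCAGGGCCC", "CTCAGGTCA", "CTCCAAT", "CTCCCC", "CTCCGA", "CTCCGACA", "CTCCGCGAT", "CTCCGCGTCC", "CTCCGCGTGA", "CTGACGCTTC", "CTT"
Count: 13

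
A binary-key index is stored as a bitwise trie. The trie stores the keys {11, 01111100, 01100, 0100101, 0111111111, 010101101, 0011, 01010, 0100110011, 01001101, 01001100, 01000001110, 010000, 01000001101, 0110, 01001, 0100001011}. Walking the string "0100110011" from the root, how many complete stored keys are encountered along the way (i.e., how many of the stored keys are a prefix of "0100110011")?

Traverse "0100110011" character by character; count nodes along the way that are marked as word ends.
Prefixes of the query that are stored words: "01001", "01001100", "0100110011"
Count: 3

3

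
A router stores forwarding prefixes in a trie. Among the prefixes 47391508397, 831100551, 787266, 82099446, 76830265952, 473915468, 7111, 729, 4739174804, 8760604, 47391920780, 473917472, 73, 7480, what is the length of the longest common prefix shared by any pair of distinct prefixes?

Look for the deepest trie node that still has at least two words in its subtree.
e.g. "473917472" and "4739174804" share the prefix "4739174" of length 7; no pair shares a longer one.
Longest shared-prefix length: 7

7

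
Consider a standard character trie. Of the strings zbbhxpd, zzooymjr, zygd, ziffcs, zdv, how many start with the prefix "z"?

5

Filter for entries beginning with "z":
Matches: "zbbhxpd", "zdv", "ziffcs", "zygd", "zzooymjr"
Count: 5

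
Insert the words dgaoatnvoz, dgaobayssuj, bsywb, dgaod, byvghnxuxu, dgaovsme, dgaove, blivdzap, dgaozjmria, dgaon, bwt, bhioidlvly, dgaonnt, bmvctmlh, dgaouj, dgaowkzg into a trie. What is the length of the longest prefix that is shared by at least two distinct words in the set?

The deepest shared node is where two words last agree before diverging.
e.g. "dgaon" and "dgaonnt" share the prefix "dgaon" of length 5; no pair shares a longer one.
Longest shared-prefix length: 5

5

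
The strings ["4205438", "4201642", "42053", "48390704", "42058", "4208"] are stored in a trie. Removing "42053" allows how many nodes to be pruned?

1

A node on "42053"'s path can go only if nothing else ends at it or branches off below it.
The suffix "3" (1 node) is used only by "42053"; the node for "4205" still has the child "4", so pruning stops there.
Nodes removed: 1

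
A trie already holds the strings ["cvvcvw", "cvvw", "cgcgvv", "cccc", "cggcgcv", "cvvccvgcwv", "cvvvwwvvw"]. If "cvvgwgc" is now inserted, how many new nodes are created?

The longest prefix of "cvvgwgc" already in the trie is "cvv" (length 3).
Each of the 4 remaining characters creates one node.

4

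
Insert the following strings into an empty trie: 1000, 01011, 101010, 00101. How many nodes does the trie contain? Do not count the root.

17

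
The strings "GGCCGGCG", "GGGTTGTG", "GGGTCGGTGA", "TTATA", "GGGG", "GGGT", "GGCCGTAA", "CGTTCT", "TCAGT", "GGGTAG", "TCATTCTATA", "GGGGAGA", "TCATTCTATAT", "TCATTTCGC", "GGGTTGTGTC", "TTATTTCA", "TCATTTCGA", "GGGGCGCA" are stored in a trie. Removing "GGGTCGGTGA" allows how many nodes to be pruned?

6

A node on "GGGTCGGTGA"'s path can go only if nothing else ends at it or branches off below it.
The suffix "CGGTGA" (6 nodes) is used only by "GGGTCGGTGA"; the node for "GGGT" still has the child "T", so pruning stops there.
Nodes removed: 6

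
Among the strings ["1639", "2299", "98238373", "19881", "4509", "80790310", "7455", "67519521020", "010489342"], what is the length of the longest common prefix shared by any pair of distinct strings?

1

Equivalently: take the maximum, over all pairs, of their longest common prefix length.
e.g. "1639" and "19881" share the prefix "1" of length 1; no pair shares a longer one.
Longest shared-prefix length: 1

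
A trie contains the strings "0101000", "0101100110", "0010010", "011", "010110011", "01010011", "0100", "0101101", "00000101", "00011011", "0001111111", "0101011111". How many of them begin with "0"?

12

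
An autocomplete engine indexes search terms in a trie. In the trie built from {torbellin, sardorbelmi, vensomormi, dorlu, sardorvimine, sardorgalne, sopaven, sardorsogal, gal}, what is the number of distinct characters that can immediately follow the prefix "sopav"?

1

Follow the path "sopav" to its node, then look at its outgoing edges.
Distinct next characters after "sopav": e.
That node has 1 child edge.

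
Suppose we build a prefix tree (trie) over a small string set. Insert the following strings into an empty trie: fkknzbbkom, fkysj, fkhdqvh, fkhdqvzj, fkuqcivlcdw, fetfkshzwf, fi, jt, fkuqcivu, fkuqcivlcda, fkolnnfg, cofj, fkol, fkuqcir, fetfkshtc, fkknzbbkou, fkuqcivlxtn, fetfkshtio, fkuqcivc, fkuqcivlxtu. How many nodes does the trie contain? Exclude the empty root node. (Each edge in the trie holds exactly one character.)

Count nodes per top-level branch (shared prefixes stored once):
  'c'-branch (cofj): 4 nodes
  'f'-branch (fetfkshtc, fetfkshtio, fetfkshzwf, fi, fkhdqvh, fkhdqvzj, fkknzbbkom, fkknzbbkou, fkol, fkolnnfg, fkuqcir, fkuqcivc, fkuqcivlcda, fkuqcivlcdw, fkuqcivlxtn, fkuqcivlxtu, fkuqcivu, fkysj): 58 nodes
  'j'-branch (jt): 2 nodes
Sum: 64

64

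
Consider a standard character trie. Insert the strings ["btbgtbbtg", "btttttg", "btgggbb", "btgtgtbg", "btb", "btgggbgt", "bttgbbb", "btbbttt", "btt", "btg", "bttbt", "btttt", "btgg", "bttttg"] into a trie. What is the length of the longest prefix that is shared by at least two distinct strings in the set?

6

Equivalently: take the maximum, over all pairs, of their longest common prefix length.
e.g. "btgggbb" and "btgggbgt" share the prefix "btgggb" of length 6; no pair shares a longer one.
Longest shared-prefix length: 6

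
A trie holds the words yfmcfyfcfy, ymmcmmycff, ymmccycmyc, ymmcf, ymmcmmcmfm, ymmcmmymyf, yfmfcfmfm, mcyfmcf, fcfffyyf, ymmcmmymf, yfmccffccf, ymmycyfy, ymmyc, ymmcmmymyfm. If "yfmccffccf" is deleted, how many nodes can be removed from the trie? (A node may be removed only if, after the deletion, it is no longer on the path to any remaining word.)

6

Walk "yfmccffccf" from the leaf back toward the root, removing each node that no remaining word uses.
The suffix "cffccf" (6 nodes) is used only by "yfmccffccf"; the node for "yfmc" still has the child "f", so pruning stops there.
Nodes removed: 6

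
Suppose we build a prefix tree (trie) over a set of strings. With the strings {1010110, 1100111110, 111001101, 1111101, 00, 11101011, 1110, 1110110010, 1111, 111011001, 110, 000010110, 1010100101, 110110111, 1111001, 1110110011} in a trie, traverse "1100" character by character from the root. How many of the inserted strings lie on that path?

Check each prefix of "1100" against the stored set — each match is an end-marker on the path.
Prefixes of the query that are stored words: "110"
Count: 1

1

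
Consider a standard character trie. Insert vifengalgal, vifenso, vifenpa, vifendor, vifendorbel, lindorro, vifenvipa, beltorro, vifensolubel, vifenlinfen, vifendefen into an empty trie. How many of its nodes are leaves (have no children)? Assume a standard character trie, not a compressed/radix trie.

Leaves are exactly the stored words that no other stored word extends.
Those words: "beltorro", "lindorro", "vifendefen", "vifendorbel", "vifengalgal", "vifenlinfen", "vifenpa", "vifensolubel", "vifenvipa"
Leaf count: 9

9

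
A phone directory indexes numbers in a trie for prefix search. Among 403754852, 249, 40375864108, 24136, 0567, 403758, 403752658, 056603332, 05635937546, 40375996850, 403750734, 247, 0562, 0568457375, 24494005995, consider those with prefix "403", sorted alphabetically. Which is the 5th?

40375864108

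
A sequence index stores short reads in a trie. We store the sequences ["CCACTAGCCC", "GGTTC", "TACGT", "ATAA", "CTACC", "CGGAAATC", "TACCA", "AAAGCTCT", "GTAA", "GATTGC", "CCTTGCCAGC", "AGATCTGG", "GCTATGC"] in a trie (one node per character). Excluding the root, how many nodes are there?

73

Trace insertions, counting only characters that open a new branch:
  "CCACTAGCCC" → 10 new (C, C, A, C, T, A, G, C, C, C)
  "GGTTC" → 5 new (G, G, T, T, C)
  "TACGT" → 5 new (T, A, C, G, T)
  "ATAA" → 4 new (A, T, A, A)
  "CTACC" → prefix "C" already present; 4 new (T, A, C, C)
  "CGGAAATC" → prefix "C" already present; 7 new (G, G, A, A, A, T, C)
  "TACCA" → prefix "TAC" already present; 2 new (C, A)
  "AAAGCTCT" → prefix "A" already present; 7 new (A, A, G, C, T, C, T)
  "GTAA" → prefix "G" already present; 3 new (T, A, A)
  "GATTGC" → prefix "G" already present; 5 new (A, T, T, G, C)
  "CCTTGCCAGC" → prefix "CC" already present; 8 new (T, T, G, C, C, A, G, C)
  "AGATCTGG" → prefix "A" already present; 7 new (G, A, T, C, T, G, G)
  "GCTATGC" → prefix "G" already present; 6 new (C, T, A, T, G, C)
Total nodes = 10 + 5 + 5 + 4 + 4 + 7 + 2 + 7 + 3 + 5 + 8 + 7 + 6 = 73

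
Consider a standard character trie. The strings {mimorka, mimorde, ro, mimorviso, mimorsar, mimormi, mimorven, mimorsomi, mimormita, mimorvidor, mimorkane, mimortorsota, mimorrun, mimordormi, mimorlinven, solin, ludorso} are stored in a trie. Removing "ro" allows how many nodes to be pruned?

2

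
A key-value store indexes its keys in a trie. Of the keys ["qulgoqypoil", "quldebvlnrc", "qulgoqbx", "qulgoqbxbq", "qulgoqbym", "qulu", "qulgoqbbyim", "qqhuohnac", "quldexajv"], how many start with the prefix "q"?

Filter for entries beginning with "q":
Matches: "qqhuohnac", "quldebvlnrc", "quldexajv", "qulgoqbbyim", "qulgoqbx", "qulgoqbxbq", "qulgoqbym", "qulgoqypoil", "qulu"
Count: 9

9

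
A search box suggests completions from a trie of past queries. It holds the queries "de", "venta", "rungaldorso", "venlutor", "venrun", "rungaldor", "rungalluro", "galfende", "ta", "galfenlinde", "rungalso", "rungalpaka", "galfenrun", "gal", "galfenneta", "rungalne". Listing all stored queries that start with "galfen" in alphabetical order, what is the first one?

galfende

DFS of the "galfen" subtree visits, in order: "galfende", "galfenlinde", "galfenneta", "galfenrun"
Position 1: galfende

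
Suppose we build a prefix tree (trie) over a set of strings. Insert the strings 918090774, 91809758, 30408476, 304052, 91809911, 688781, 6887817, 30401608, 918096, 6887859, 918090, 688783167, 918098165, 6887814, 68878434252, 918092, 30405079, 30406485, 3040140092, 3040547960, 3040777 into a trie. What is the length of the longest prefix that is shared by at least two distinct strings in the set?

6

Equivalently: take the maximum, over all pairs, of their longest common prefix length.
"688781" and "6887814" agree on "688781" (6 characters) before diverging; nothing deeper is shared.
Longest shared-prefix length: 6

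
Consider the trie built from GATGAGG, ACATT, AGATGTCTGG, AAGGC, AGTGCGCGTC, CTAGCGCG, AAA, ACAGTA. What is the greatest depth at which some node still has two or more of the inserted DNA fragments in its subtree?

Equivalently: take the maximum, over all pairs, of their longest common prefix length.
"ACAGTA" and "ACATT" agree on "ACA" (3 characters) before diverging; nothing deeper is shared.
Longest shared-prefix length: 3

3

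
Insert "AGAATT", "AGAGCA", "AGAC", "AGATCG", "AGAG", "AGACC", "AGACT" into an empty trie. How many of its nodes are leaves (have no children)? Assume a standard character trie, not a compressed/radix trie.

5

Leaves are exactly the stored words that no other stored word extends.
Those words: "AGAATT", "AGACC", "AGACT", "AGAGCA", "AGATCG"
Leaf count: 5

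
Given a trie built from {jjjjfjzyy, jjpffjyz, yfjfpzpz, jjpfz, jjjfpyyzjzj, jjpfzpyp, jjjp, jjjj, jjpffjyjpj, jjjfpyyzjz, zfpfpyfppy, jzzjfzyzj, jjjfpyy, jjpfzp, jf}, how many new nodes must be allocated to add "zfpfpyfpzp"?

"zfpfpyfp" is already a path in the trie; the remaining "zp" must be added.
So 10 − 8 = 2 new nodes.

2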